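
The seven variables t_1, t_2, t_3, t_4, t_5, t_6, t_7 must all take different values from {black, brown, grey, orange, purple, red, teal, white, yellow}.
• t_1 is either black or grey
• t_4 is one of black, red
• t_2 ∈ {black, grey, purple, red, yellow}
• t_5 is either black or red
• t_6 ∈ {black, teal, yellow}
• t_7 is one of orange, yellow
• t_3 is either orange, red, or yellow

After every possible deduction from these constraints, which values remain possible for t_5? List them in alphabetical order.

The 7 variables draw from only 7 values {black, grey, orange, purple, red, teal, yellow}, so each is used; only t_2 can be purple, hence t_2 = purple.
The 6 still-open variables draw from only 6 values {black, grey, orange, red, teal, yellow}, so each is used; only t_1 can be grey, hence t_1 = grey.
The 5 still-open variables together cover exactly {black, orange, red, teal, yellow} — 5 values for 5 variables — and teal appears only in t_6's list, so t_6 = teal.
t_4 and t_5 share exactly the 2 values {black, red}; by pigeonhole those values go to them, so strike black, red from t_3.
No further eliminations apply; t_5 can still be any of black, red.

black, red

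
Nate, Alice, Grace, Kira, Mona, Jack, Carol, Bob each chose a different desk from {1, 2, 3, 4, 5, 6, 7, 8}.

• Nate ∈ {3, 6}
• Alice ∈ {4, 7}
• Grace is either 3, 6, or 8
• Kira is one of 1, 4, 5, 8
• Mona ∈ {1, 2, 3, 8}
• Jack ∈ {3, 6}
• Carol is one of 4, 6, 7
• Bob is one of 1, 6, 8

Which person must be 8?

Among the 8 variables, 2 fits only Mona (and all 8 values in {1, 2, 3, 4, 5, 6, 7, 8} must be used), so Mona = 2.
The 7 still-open variables together cover exactly {1, 3, 4, 5, 6, 7, 8} — 7 values for 7 variables — and 5 appears only in Kira's list, so Kira = 5.
The 6 still-open variables draw from only 6 values {1, 3, 4, 6, 7, 8}, so each is used; only Bob can be 1, hence Bob = 1.
Among the 5 still-open variables, 8 fits only Grace (and all 5 values in {3, 4, 6, 7, 8} must be used), so Grace = 8.

Grace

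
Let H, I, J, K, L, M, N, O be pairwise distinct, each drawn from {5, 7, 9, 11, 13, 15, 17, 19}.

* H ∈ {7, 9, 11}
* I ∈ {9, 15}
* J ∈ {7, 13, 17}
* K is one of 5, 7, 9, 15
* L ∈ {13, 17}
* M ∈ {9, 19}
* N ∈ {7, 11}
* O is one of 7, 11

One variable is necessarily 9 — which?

The 8 variables together cover exactly {5, 7, 9, 11, 13, 15, 17, 19} — 8 values for 8 variables — and 5 appears only in K's list, so K = 5.
Among the 7 still-open variables, 15 fits only I (and all 7 values in {7, 9, 11, 13, 15, 17, 19} must be used), so I = 15.
The 6 still-open variables draw from only 6 values {7, 9, 11, 13, 17, 19}, so each is used; only M can be 19, hence M = 19.
The 5 still-open variables draw from only 5 values {7, 9, 11, 13, 17}, so each is used; only H can be 9, hence H = 9.

H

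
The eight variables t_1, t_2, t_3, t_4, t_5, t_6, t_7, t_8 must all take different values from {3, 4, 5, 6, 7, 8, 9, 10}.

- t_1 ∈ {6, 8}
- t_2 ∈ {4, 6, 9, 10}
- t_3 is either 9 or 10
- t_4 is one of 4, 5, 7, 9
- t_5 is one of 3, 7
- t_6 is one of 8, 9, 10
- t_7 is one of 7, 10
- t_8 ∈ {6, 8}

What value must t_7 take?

7

The 8 variables together cover exactly {3, 4, 5, 6, 7, 8, 9, 10} — 8 values for 8 variables — and 3 appears only in t_5's list, so t_5 = 3.
Among the 7 still-open variables, 5 fits only t_4 (and all 7 values in {4, 5, 6, 7, 8, 9, 10} must be used), so t_4 = 5.
The 6 still-open variables draw from only 6 values {4, 6, 7, 8, 9, 10}, so each is used; only t_2 can be 4, hence t_2 = 4.
The 5 still-open variables draw from only 5 values {6, 7, 8, 9, 10}, so each is used; only t_7 can be 7, hence t_7 = 7.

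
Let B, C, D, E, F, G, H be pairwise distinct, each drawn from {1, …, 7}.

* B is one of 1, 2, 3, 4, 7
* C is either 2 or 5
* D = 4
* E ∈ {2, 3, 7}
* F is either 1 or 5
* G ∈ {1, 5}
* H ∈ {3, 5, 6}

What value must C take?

D has just one choice, so D = 4. So B can't be 4.
The 6 still-open variables draw from only 6 values {1, 2, 3, 5, 6, 7}, so each is used; only H can be 6, hence H = 6.
The 2 variables F and G are confined to {1, 5}, which locks those values in; drop them from B, C.
So C = 2.

2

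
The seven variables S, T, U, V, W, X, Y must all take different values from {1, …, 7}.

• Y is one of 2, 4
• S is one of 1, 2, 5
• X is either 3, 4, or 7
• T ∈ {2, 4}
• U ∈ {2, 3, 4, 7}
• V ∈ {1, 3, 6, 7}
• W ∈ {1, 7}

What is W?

1

The 7 variables together cover exactly {1, 2, 3, 4, 5, 6, 7} — 7 values for 7 variables — and 5 appears only in S's list, so S = 5.
The 6 still-open variables draw from only 6 values {1, 2, 3, 4, 6, 7}, so each is used; only V can be 6, hence V = 6.
The 5 still-open variables draw from only 5 values {1, 2, 3, 4, 7}, so each is used; only W can be 1, hence W = 1.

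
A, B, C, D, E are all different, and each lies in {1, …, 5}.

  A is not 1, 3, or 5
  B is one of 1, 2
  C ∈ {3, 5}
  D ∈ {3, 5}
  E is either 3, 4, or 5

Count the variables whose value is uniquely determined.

3

The 5 variables together cover exactly {1, 2, 3, 4, 5} — 5 values for 5 variables — and 1 appears only in B's list, so B = 1.
Among the 4 still-open variables, 2 fits only A (and all 4 values in {2, 3, 4, 5} must be used), so A = 2.
The 3 still-open variables together cover exactly {3, 4, 5} — 3 values for 3 variables — and 4 appears only in E's list, so E = 4.
Determined: A=2, B=1, E=4. The other variables each still have more than one consistent value. That makes 3.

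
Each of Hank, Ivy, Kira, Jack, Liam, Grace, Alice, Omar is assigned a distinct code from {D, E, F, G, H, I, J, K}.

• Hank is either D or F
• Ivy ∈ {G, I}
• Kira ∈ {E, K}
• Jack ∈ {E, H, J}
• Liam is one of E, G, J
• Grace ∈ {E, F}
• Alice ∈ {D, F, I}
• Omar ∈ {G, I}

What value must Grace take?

E

Among the 8 variables, H fits only Jack (and all 8 values in {D, E, F, G, H, I, J, K} must be used), so Jack = H.
Among the 7 still-open variables, J fits only Liam (and all 7 values in {D, E, F, G, I, J, K} must be used), so Liam = J.
Among the 6 still-open variables, K fits only Kira (and all 6 values in {D, E, F, G, I, K} must be used), so Kira = K.
Among the 5 still-open variables, E fits only Grace (and all 5 values in {D, E, F, G, I} must be used), so Grace = E.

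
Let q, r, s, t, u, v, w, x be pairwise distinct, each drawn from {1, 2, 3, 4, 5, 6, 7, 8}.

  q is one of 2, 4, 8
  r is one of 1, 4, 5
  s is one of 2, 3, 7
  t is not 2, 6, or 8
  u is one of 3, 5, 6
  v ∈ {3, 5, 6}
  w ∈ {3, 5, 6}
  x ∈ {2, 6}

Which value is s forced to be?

Among the 8 variables, 8 fits only q (and all 8 values in {1, 2, 3, 4, 5, 6, 7, 8} must be used), so q = 8.
The 3 variables u, v, w are confined to {3, 5, 6}, which locks those values in; drop them from r, s, t, x.
x has just one choice, so x = 2. Eliminate 2 elsewhere: s.
So s = 7.

7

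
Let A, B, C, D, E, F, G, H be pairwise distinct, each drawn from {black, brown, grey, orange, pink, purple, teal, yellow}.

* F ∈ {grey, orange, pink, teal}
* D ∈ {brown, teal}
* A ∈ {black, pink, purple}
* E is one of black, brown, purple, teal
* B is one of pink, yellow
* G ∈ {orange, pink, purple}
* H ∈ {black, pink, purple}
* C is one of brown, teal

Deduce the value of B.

Among the 8 variables, grey fits only F (and all 8 values in {black, brown, grey, orange, pink, purple, teal, yellow} must be used), so F = grey.
Among the 7 still-open variables, orange fits only G (and all 7 values in {black, brown, orange, pink, purple, teal, yellow} must be used), so G = orange.
Among the 6 still-open variables, yellow fits only B (and all 6 values in {black, brown, pink, purple, teal, yellow} must be used), so B = yellow.

yellow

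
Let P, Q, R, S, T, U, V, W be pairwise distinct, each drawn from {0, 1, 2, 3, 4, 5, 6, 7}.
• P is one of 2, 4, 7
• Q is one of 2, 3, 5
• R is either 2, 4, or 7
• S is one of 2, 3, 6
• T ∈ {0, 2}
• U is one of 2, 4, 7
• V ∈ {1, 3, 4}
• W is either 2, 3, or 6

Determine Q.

The 8 variables together cover exactly {0, 1, 2, 3, 4, 5, 6, 7} — 8 values for 8 variables — and 0 appears only in T's list, so T = 0.
The 7 still-open variables draw from only 7 values {1, 2, 3, 4, 5, 6, 7}, so each is used; only V can be 1, hence V = 1.
The 6 still-open variables draw from only 6 values {2, 3, 4, 5, 6, 7}, so each is used; only Q can be 5, hence Q = 5.

5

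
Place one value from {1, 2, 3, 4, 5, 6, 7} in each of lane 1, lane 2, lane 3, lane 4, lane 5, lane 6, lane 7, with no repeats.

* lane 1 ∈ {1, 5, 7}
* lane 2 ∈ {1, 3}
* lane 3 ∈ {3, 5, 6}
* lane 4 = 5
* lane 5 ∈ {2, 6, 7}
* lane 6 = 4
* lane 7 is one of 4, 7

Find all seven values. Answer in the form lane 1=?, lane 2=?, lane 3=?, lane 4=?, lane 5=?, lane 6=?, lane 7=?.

lane 4 must be 5 (only option left). Strike 5 from lane 1, lane 3.
That leaves lane 6 = 4. Strike 4 from lane 7.
lane 7 has just one choice, so lane 7 = 7. Remove 7 from lane 1, lane 5.
lane 1 has just one choice, so lane 1 = 1. So lane 2 can't be 1.
lane 2 has just one choice, so lane 2 = 3. Remove 3 from lane 3.
lane 3 must be 6 (only option left). Remove 6 from lane 5.
lane 5 must be 2 (only option left).

lane 1=1, lane 2=3, lane 3=6, lane 4=5, lane 5=2, lane 6=4, lane 7=7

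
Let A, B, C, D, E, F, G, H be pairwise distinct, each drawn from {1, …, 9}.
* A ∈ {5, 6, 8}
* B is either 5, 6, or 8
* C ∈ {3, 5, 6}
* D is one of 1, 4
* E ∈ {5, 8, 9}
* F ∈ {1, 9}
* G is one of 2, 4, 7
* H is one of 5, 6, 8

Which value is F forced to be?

1

A, B, H share exactly the 3 values {5, 6, 8}; by pigeonhole those values go to them, so strike 5, 6, 8 from C, E.
C must be 3 (only option left).
E's domain is down to {9}, so E = 9. Remove 9 from F.
So F = 1.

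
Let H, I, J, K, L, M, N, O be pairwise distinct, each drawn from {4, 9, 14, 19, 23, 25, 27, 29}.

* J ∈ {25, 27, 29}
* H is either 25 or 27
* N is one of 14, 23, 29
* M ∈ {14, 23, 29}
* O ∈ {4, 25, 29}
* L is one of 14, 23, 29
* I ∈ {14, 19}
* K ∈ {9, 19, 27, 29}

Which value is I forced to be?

19

The 8 variables together cover exactly {4, 9, 14, 19, 23, 25, 27, 29} — 8 values for 8 variables — and 4 appears only in O's list, so O = 4.
The 7 still-open variables draw from only 7 values {9, 14, 19, 23, 25, 27, 29}, so each is used; only K can be 9, hence K = 9.
Among the 6 still-open variables, 19 fits only I (and all 6 values in {14, 19, 23, 25, 27, 29} must be used), so I = 19.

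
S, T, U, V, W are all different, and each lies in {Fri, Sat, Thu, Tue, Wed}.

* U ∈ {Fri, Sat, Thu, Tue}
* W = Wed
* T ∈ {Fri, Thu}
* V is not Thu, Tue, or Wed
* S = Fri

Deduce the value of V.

S has just one choice, so S = Fri. Strike Fri from T, U, V.
So V = Sat.

Sat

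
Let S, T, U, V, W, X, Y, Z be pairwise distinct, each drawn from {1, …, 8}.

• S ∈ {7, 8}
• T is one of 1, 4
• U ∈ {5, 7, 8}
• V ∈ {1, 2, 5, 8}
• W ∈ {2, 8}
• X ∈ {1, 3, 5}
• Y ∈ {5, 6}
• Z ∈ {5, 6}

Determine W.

2

The 8 variables together cover exactly {1, 2, 3, 4, 5, 6, 7, 8} — 8 values for 8 variables — and 3 appears only in X's list, so X = 3.
Among the 7 still-open variables, 4 fits only T (and all 7 values in {1, 2, 4, 5, 6, 7, 8} must be used), so T = 4.
The 6 still-open variables together cover exactly {1, 2, 5, 6, 7, 8} — 6 values for 6 variables — and 1 appears only in V's list, so V = 1.
The 5 still-open variables together cover exactly {2, 5, 6, 7, 8} — 5 values for 5 variables — and 2 appears only in W's list, so W = 2.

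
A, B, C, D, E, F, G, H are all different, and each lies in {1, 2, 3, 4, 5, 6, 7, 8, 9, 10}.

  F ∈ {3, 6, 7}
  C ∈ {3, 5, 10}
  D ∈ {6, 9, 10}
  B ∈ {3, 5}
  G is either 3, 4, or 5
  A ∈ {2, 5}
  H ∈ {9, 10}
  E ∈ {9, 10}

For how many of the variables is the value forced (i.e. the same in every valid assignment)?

The 8 variables together cover exactly {2, 3, 4, 5, 6, 7, 9, 10} — 8 values for 8 variables — and 2 appears only in A's list, so A = 2.
Among the 7 still-open variables, 4 fits only G (and all 7 values in {3, 4, 5, 6, 7, 9, 10} must be used), so G = 4.
Among the 6 still-open variables, 7 fits only F (and all 6 values in {3, 5, 6, 7, 9, 10} must be used), so F = 7.
The 5 still-open variables draw from only 5 values {3, 5, 6, 9, 10}, so each is used; only D can be 6, hence D = 6.
The 2 variables E and H are confined to {9, 10}, which locks those values in; drop them from C.
Determined: A=2, D=6, F=7, G=4. The other variables each still have more than one consistent value. That makes 4.

4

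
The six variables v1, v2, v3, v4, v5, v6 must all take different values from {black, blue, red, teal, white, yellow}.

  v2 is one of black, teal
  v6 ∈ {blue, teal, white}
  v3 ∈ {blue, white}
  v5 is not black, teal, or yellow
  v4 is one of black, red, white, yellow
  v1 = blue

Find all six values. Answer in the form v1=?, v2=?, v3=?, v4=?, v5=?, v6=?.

v1's domain is down to {blue}, so v1 = blue. Strike blue from v3, v5, v6.
v3 has just one choice, so v3 = white. Strike white from v4, v5, v6.
v5's domain is down to {red}, so v5 = red. So v4 can't be red.
v6 has just one choice, so v6 = teal. Remove teal from v2.
v2 has just one choice, so v2 = black. So v4 can't be black.
v4 must be yellow (only option left).

v1=blue, v2=black, v3=white, v4=yellow, v5=red, v6=teal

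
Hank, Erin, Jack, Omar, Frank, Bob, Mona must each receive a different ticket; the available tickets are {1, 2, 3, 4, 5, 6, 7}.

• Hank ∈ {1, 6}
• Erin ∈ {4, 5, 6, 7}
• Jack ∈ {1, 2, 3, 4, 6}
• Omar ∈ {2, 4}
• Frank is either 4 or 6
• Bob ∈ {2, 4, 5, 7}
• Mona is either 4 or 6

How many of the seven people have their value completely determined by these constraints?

Among the 7 variables, 3 fits only Jack (and all 7 values in {1, 2, 3, 4, 5, 6, 7} must be used), so Jack = 3.
Among the 6 still-open variables, 1 fits only Hank (and all 6 values in {1, 2, 4, 5, 6, 7} must be used), so Hank = 1.
Frank and Mona share exactly the 2 values {4, 6}; by pigeonhole those values go to them, so strike 4, 6 from Erin, Omar, Bob.
Omar has just one choice, so Omar = 2. Strike 2 from Bob.
Determined: Hank=1, Jack=3, Omar=2. The other people each still have more than one consistent value. That makes 3.

3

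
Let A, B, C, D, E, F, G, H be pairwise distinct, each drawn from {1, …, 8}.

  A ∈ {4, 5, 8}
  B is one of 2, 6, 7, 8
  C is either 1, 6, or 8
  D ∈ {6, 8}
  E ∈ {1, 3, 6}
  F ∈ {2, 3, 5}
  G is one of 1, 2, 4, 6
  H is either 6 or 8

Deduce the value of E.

3

Among the 8 variables, 7 fits only B (and all 8 values in {1, 2, 3, 4, 5, 6, 7, 8} must be used), so B = 7.
The 2 variables D and H are confined to {6, 8}, which locks those values in; drop them from A, C, E, G.
C's domain is down to {1}, so C = 1. Eliminate 1 elsewhere: E, G.
So E = 3.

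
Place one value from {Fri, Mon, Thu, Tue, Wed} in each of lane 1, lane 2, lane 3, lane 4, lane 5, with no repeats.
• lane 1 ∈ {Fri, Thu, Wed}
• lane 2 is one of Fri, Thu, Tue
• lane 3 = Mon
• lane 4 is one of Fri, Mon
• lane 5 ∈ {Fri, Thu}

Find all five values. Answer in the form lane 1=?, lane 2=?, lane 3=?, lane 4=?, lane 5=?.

lane 3's domain is down to {Mon}, so lane 3 = Mon. Eliminate Mon elsewhere: lane 4.
lane 4's domain is down to {Fri}, so lane 4 = Fri. Strike Fri from lane 1, lane 2, lane 5.
lane 5 has just one choice, so lane 5 = Thu. Eliminate Thu elsewhere: lane 1, lane 2.
lane 1 has just one choice, so lane 1 = Wed.
That leaves lane 2 = Tue.

lane 1=Wed, lane 2=Tue, lane 3=Mon, lane 4=Fri, lane 5=Thu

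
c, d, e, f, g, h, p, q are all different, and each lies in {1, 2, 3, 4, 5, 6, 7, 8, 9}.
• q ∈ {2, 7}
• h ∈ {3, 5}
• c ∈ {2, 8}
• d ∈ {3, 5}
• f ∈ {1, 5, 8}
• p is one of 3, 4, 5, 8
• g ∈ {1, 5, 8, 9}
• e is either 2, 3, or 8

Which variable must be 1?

The 8 variables draw from only 8 values {1, 2, 3, 4, 5, 7, 8, 9}, so each is used; only p can be 4, hence p = 4.
Among the 7 still-open variables, 7 fits only q (and all 7 values in {1, 2, 3, 5, 7, 8, 9} must be used), so q = 7.
Among the 6 still-open variables, 9 fits only g (and all 6 values in {1, 2, 3, 5, 8, 9} must be used), so g = 9.
The 5 still-open variables draw from only 5 values {1, 2, 3, 5, 8}, so each is used; only f can be 1, hence f = 1.

f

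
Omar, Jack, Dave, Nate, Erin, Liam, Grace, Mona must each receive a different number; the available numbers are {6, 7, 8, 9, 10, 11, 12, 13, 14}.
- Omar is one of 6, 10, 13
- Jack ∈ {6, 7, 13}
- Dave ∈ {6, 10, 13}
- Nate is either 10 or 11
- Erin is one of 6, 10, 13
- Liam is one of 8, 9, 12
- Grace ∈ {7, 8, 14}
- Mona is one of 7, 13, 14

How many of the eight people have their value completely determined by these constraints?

Omar, Dave, Erin between them cover only {6, 10, 13} — a naked triple. Remove those values from Jack, Nate, Mona.
Jack has just one choice, so Jack = 7. Remove 7 from Grace, Mona.
Nate must be 11 (only option left).
Mona's domain is down to {14}, so Mona = 14. So Grace can't be 14.
That leaves Grace = 8. So Liam can't be 8.
Determined: Jack=7, Nate=11, Grace=8, Mona=14. The other people each still have more than one consistent value. That makes 4.

4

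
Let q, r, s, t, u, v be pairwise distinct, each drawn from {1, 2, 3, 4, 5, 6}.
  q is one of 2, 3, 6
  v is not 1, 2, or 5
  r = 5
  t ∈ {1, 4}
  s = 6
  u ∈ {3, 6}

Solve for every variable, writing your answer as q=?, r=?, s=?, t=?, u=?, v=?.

q=2, r=5, s=6, t=1, u=3, v=4

r has just one choice, so r = 5.
That leaves s = 6. Eliminate 6 elsewhere: q, u, v.
u's domain is down to {3}, so u = 3. Strike 3 from q, v.
That leaves v = 4. So t can't be 4.
q's domain is down to {2}, so q = 2.
That leaves t = 1.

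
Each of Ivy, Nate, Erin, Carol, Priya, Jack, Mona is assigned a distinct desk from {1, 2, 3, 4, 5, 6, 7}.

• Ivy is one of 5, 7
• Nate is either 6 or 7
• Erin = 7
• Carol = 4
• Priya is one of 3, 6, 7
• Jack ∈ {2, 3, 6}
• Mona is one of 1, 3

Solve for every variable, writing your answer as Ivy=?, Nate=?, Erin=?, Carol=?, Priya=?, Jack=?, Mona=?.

Ivy=5, Nate=6, Erin=7, Carol=4, Priya=3, Jack=2, Mona=1

Erin has just one choice, so Erin = 7. Eliminate 7 elsewhere: Ivy, Nate, Priya.
Carol's domain is down to {4}, so Carol = 4.
Ivy must be 5 (only option left).
Nate has just one choice, so Nate = 6. Eliminate 6 elsewhere: Priya, Jack.
Priya must be 3 (only option left). Strike 3 from Jack, Mona.
That leaves Jack = 2.
Mona's domain is down to {1}, so Mona = 1.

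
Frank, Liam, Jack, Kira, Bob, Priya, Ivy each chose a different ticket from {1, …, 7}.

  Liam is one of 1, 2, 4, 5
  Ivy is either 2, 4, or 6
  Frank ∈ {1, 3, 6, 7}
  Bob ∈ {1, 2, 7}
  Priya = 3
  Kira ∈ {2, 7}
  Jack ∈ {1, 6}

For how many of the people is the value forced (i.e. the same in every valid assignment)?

3

Priya must be 3 (only option left). Strike 3 from Frank.
The 6 still-open variables together cover exactly {1, 2, 4, 5, 6, 7} — 6 values for 6 variables — and 5 appears only in Liam's list, so Liam = 5.
The 5 still-open variables together cover exactly {1, 2, 4, 6, 7} — 5 values for 5 variables — and 4 appears only in Ivy's list, so Ivy = 4.
Determined: Liam=5, Priya=3, Ivy=4. The other people each still have more than one consistent value. That makes 3.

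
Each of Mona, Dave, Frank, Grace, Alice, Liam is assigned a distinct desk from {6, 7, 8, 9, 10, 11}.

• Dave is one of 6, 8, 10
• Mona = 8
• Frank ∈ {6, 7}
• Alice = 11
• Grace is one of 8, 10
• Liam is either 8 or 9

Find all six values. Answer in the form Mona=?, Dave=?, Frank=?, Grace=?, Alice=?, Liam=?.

Mona=8, Dave=6, Frank=7, Grace=10, Alice=11, Liam=9

Mona must be 8 (only option left). Strike 8 from Dave, Grace, Liam.
That leaves Grace = 10. Eliminate 10 elsewhere: Dave.
Alice must be 11 (only option left).
That leaves Liam = 9.
Dave must be 6 (only option left). So Frank can't be 6.
Frank has just one choice, so Frank = 7.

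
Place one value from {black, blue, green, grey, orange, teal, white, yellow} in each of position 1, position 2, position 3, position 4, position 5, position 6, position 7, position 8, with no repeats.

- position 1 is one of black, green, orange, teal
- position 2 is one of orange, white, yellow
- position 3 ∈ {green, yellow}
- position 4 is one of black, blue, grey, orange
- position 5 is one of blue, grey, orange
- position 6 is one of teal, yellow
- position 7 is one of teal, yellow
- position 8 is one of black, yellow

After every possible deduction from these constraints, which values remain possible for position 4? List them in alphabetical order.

blue, grey

The 8 variables together cover exactly {black, blue, green, grey, orange, teal, white, yellow} — 8 values for 8 variables — and white appears only in position 2's list, so position 2 = white.
position 6 and position 7 share exactly the 2 values {teal, yellow}; by pigeonhole those values go to them, so strike teal, yellow from position 1, position 3, position 8.
position 3's domain is down to {green}, so position 3 = green. Eliminate green elsewhere: position 1.
That leaves position 8 = black. So position 1, position 4 can't be black.
position 1 has just one choice, so position 1 = orange. Remove orange from position 4, position 5.
No further eliminations apply; position 4 can still be any of blue, grey.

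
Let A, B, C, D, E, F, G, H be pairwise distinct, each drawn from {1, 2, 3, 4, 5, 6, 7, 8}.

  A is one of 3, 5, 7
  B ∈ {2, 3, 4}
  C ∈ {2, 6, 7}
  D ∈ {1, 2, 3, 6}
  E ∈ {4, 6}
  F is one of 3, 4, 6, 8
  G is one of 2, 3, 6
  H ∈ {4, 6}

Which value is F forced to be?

8

The 8 variables draw from only 8 values {1, 2, 3, 4, 5, 6, 7, 8}, so each is used; only D can be 1, hence D = 1.
The 7 still-open variables draw from only 7 values {2, 3, 4, 5, 6, 7, 8}, so each is used; only A can be 5, hence A = 5.
Among the 6 still-open variables, 7 fits only C (and all 6 values in {2, 3, 4, 6, 7, 8} must be used), so C = 7.
The 5 still-open variables together cover exactly {2, 3, 4, 6, 8} — 5 values for 5 variables — and 8 appears only in F's list, so F = 8.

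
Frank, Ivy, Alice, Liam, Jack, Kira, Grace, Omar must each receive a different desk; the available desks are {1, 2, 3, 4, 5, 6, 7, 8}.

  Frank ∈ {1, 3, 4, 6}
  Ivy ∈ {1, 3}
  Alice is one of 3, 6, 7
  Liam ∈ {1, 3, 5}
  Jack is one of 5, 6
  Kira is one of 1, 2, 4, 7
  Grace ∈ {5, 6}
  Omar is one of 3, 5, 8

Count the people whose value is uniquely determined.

4

Among the 8 variables, 2 fits only Kira (and all 8 values in {1, 2, 3, 4, 5, 6, 7, 8} must be used), so Kira = 2.
The 7 still-open variables together cover exactly {1, 3, 4, 5, 6, 7, 8} — 7 values for 7 variables — and 4 appears only in Frank's list, so Frank = 4.
The 6 still-open variables together cover exactly {1, 3, 5, 6, 7, 8} — 6 values for 6 variables — and 7 appears only in Alice's list, so Alice = 7.
The 5 still-open variables draw from only 5 values {1, 3, 5, 6, 8}, so each is used; only Omar can be 8, hence Omar = 8.
The 2 variables Jack and Grace are confined to {5, 6}, which locks those values in; drop them from Liam.
Determined: Frank=4, Alice=7, Kira=2, Omar=8. The other people each still have more than one consistent value. That makes 4.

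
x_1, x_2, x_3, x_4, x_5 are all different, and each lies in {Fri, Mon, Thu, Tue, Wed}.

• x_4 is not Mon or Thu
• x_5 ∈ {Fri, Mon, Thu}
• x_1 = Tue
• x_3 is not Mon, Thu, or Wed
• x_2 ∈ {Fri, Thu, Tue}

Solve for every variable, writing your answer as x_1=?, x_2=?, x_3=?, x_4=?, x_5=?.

x_1=Tue, x_2=Thu, x_3=Fri, x_4=Wed, x_5=Mon

x_1 has just one choice, so x_1 = Tue. Eliminate Tue elsewhere: x_2, x_3, x_4.
x_3 must be Fri (only option left). So x_2, x_4, x_5 can't be Fri.
x_4 must be Wed (only option left).
x_2 has just one choice, so x_2 = Thu. Strike Thu from x_5.
x_5 has just one choice, so x_5 = Mon.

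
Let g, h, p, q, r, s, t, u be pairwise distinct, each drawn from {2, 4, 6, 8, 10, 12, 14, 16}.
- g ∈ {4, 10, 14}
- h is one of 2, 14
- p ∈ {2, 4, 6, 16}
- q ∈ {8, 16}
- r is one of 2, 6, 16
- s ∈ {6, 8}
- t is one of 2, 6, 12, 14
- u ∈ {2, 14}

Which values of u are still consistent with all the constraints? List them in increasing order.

2, 14

The 8 variables together cover exactly {2, 4, 6, 8, 10, 12, 14, 16} — 8 values for 8 variables — and 10 appears only in g's list, so g = 10.
Among the 7 still-open variables, 4 fits only p (and all 7 values in {2, 4, 6, 8, 12, 14, 16} must be used), so p = 4.
Among the 6 still-open variables, 12 fits only t (and all 6 values in {2, 6, 8, 12, 14, 16} must be used), so t = 12.
The 2 variables h and u are confined to {2, 14}, which locks those values in; drop them from r.
No further eliminations apply; u can still be any of 2, 14.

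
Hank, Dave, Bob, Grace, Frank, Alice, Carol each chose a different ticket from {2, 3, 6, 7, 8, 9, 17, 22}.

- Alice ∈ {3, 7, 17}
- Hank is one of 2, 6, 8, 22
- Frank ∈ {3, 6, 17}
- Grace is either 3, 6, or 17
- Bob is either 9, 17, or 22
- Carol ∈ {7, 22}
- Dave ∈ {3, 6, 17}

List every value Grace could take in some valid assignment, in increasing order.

3, 6, 17

Dave, Grace, Frank share exactly the 3 values {3, 6, 17}; by pigeonhole those values go to them, so strike 3, 6, 17 from Hank, Bob, Alice.
Alice has just one choice, so Alice = 7. So Carol can't be 7.
Carol must be 22 (only option left). Remove 22 from Hank, Bob.
Bob's domain is down to {9}, so Bob = 9.
No further eliminations apply; Grace can still be any of 3, 6, 17.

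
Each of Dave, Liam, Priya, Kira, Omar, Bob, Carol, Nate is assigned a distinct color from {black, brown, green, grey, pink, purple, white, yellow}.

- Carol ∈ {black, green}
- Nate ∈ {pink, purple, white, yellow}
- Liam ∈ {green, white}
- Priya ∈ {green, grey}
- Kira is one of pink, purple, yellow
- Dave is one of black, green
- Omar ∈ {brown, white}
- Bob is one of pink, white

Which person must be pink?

The 8 variables together cover exactly {black, brown, green, grey, pink, purple, white, yellow} — 8 values for 8 variables — and brown appears only in Omar's list, so Omar = brown.
Among the 7 still-open variables, grey fits only Priya (and all 7 values in {black, green, grey, pink, purple, white, yellow} must be used), so Priya = grey.
The 2 variables Dave and Carol are confined to {black, green}, which locks those values in; drop them from Liam.
That leaves Liam = white. Eliminate white elsewhere: Bob, Nate.
So pink goes to Bob.

Bob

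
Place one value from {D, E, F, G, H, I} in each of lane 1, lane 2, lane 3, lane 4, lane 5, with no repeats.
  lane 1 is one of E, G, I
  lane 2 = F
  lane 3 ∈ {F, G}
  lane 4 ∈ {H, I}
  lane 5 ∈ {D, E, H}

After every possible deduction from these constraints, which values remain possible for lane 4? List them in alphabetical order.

H, I

lane 2 must be F (only option left). Eliminate F elsewhere: lane 3.
lane 3 must be G (only option left). Remove G from lane 1.
No further eliminations apply; lane 4 can still be any of H, I.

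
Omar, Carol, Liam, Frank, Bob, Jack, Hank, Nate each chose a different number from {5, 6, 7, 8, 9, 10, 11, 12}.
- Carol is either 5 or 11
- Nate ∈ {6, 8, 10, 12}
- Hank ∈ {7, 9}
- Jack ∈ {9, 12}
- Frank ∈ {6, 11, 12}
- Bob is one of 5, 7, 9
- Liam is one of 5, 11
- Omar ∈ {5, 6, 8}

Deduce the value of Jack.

The 8 variables draw from only 8 values {5, 6, 7, 8, 9, 10, 11, 12}, so each is used; only Nate can be 10, hence Nate = 10.
The 7 still-open variables draw from only 7 values {5, 6, 7, 8, 9, 11, 12}, so each is used; only Omar can be 8, hence Omar = 8.
The 6 still-open variables together cover exactly {5, 6, 7, 9, 11, 12} — 6 values for 6 variables — and 6 appears only in Frank's list, so Frank = 6.
The 5 still-open variables draw from only 5 values {5, 7, 9, 11, 12}, so each is used; only Jack can be 12, hence Jack = 12.

12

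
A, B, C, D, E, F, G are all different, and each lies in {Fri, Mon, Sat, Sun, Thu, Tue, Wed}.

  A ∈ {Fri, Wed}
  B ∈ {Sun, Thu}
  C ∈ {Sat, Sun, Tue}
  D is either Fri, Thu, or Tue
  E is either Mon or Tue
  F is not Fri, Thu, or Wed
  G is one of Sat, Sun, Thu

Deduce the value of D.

Fri

The 7 variables draw from only 7 values {Fri, Mon, Sat, Sun, Thu, Tue, Wed}, so each is used; only A can be Wed, hence A = Wed.
Among the 6 still-open variables, Fri fits only D (and all 6 values in {Fri, Mon, Sat, Sun, Thu, Tue} must be used), so D = Fri.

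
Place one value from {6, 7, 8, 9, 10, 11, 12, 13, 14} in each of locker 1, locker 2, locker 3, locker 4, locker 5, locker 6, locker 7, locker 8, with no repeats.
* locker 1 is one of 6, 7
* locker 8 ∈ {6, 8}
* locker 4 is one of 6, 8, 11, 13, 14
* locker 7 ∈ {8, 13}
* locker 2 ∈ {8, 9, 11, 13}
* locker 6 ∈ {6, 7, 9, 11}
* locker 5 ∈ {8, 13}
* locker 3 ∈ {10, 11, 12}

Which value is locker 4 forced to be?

locker 5 and locker 7 between them cover only {8, 13} — a naked pair. Remove those values from locker 2, locker 4, locker 8.
locker 8 has just one choice, so locker 8 = 6. Strike 6 from locker 1, locker 4, locker 6.
locker 1 must be 7 (only option left). Eliminate 7 elsewhere: locker 6.
locker 2 and locker 6 between them cover only {9, 11} — a naked pair. Remove those values from locker 3, locker 4.
So locker 4 = 14.

14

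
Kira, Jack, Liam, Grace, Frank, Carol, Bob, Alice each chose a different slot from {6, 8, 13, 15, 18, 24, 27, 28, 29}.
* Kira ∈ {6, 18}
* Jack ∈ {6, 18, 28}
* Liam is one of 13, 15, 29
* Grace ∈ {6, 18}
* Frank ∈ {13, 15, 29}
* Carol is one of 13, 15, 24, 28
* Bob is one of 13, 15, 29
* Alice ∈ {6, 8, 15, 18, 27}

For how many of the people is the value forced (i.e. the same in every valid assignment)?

The 2 variables Kira and Grace are confined to {6, 18}, which locks those values in; drop them from Jack, Alice.
Jack must be 28 (only option left). So Carol can't be 28.
Liam, Frank, Bob share exactly the 3 values {13, 15, 29}; by pigeonhole those values go to them, so strike 13, 15, 29 from Carol, Alice.
Carol's domain is down to {24}, so Carol = 24.
Determined: Jack=28, Carol=24. The other people each still have more than one consistent value. That makes 2.

2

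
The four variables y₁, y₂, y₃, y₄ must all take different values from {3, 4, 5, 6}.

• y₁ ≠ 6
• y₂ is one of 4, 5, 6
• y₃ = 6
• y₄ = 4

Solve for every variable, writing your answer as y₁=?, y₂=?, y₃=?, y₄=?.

y₃ has just one choice, so y₃ = 6. Strike 6 from y₂.
y₄ has just one choice, so y₄ = 4. Remove 4 from y₁, y₂.
That leaves y₂ = 5. Remove 5 from y₁.
y₁ must be 3 (only option left).

y₁=3, y₂=5, y₃=6, y₄=4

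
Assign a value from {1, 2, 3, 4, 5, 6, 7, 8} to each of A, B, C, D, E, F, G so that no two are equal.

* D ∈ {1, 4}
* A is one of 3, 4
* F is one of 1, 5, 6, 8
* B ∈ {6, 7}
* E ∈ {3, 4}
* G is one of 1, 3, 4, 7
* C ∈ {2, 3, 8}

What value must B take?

A and E share exactly the 2 values {3, 4}; by pigeonhole those values go to them, so strike 3, 4 from C, D, G.
That leaves D = 1. Eliminate 1 elsewhere: F, G.
G's domain is down to {7}, so G = 7. Strike 7 from B.
So B = 6.

6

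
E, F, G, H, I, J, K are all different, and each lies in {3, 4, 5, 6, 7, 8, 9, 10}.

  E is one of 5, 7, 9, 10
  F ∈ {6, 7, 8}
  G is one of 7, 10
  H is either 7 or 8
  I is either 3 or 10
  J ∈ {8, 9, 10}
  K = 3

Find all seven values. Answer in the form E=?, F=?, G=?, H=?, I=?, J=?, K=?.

E=5, F=6, G=7, H=8, I=10, J=9, K=3

K must be 3 (only option left). Strike 3 from I.
I must be 10 (only option left). Remove 10 from E, G, J.
That leaves G = 7. So E, F, H can't be 7.
H's domain is down to {8}, so H = 8. Strike 8 from F, J.
J must be 9 (only option left). Eliminate 9 elsewhere: E.
That leaves E = 5.
F has just one choice, so F = 6.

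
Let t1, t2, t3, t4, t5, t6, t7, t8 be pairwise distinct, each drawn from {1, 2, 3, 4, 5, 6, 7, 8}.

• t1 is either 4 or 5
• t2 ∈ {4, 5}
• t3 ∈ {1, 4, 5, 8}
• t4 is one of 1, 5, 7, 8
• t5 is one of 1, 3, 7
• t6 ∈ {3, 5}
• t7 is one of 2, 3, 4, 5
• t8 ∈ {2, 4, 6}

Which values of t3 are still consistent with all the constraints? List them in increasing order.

1, 8

The 8 variables draw from only 8 values {1, 2, 3, 4, 5, 6, 7, 8}, so each is used; only t8 can be 6, hence t8 = 6.
The 7 still-open variables draw from only 7 values {1, 2, 3, 4, 5, 7, 8}, so each is used; only t7 can be 2, hence t7 = 2.
The 2 variables t1 and t2 are confined to {4, 5}, which locks those values in; drop them from t3, t4, t6.
t6's domain is down to {3}, so t6 = 3. Strike 3 from t5.
No further eliminations apply; t3 can still be any of 1, 8.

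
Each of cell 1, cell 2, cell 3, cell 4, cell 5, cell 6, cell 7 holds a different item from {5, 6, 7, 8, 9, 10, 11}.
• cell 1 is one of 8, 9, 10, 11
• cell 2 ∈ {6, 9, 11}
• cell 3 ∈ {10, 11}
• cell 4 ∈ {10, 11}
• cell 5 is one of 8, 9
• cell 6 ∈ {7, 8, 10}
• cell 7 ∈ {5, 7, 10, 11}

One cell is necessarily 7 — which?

cell 6

The 7 variables draw from only 7 values {5, 6, 7, 8, 9, 10, 11}, so each is used; only cell 7 can be 5, hence cell 7 = 5.
The 6 still-open variables together cover exactly {6, 7, 8, 9, 10, 11} — 6 values for 6 variables — and 6 appears only in cell 2's list, so cell 2 = 6.
The 5 still-open variables together cover exactly {7, 8, 9, 10, 11} — 5 values for 5 variables — and 7 appears only in cell 6's list, so cell 6 = 7.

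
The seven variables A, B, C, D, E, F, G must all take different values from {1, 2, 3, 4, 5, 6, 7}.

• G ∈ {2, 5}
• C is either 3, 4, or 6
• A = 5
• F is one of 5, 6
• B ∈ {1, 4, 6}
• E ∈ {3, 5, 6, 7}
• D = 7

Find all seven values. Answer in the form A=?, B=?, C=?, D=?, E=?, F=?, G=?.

A's domain is down to {5}, so A = 5. Strike 5 from E, F, G.
That leaves D = 7. Eliminate 7 elsewhere: E.
F must be 6 (only option left). Strike 6 from B, C, E.
That leaves G = 2.
E has just one choice, so E = 3. Eliminate 3 elsewhere: C.
C has just one choice, so C = 4. Strike 4 from B.
That leaves B = 1.

A=5, B=1, C=4, D=7, E=3, F=6, G=2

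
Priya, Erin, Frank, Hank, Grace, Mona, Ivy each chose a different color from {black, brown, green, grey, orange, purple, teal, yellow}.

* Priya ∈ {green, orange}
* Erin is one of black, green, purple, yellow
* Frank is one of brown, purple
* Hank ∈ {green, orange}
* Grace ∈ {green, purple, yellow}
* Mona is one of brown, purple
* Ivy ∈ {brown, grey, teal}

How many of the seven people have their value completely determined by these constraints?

Priya and Hank share exactly the 2 values {green, orange}; by pigeonhole those values go to them, so strike green, orange from Erin, Grace.
The 2 variables Frank and Mona are confined to {brown, purple}, which locks those values in; drop them from Erin, Grace, Ivy.
Grace has just one choice, so Grace = yellow. Eliminate yellow elsewhere: Erin.
Erin must be black (only option left).
Determined: Erin=black, Grace=yellow. The other people each still have more than one consistent value. That makes 2.

2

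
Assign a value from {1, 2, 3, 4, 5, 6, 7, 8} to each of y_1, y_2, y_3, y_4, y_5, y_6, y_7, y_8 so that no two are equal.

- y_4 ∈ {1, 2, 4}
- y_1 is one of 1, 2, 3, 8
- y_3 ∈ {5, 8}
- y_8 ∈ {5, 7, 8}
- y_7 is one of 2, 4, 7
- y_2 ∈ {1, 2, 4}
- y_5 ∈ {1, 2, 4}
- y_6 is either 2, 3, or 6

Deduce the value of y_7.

7

The 8 variables draw from only 8 values {1, 2, 3, 4, 5, 6, 7, 8}, so each is used; only y_6 can be 6, hence y_6 = 6.
The 7 still-open variables together cover exactly {1, 2, 3, 4, 5, 7, 8} — 7 values for 7 variables — and 3 appears only in y_1's list, so y_1 = 3.
The 3 variables y_2, y_4, y_5 are confined to {1, 2, 4}, which locks those values in; drop them from y_7.
So y_7 = 7.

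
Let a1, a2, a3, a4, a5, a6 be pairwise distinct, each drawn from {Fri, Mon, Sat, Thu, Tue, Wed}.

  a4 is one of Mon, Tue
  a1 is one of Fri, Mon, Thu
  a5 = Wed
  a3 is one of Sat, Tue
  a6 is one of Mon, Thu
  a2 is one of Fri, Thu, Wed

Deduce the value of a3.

Sat

a5 has just one choice, so a5 = Wed. Strike Wed from a2.
Among the 5 still-open variables, Sat fits only a3 (and all 5 values in {Fri, Mon, Sat, Thu, Tue} must be used), so a3 = Sat.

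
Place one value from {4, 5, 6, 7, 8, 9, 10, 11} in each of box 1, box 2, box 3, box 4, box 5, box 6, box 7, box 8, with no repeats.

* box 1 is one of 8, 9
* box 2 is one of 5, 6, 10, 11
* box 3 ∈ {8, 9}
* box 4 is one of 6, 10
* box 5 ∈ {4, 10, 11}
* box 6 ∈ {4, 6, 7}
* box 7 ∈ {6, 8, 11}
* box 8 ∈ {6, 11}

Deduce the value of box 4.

10

The 8 variables together cover exactly {4, 5, 6, 7, 8, 9, 10, 11} — 8 values for 8 variables — and 5 appears only in box 2's list, so box 2 = 5.
Among the 7 still-open variables, 7 fits only box 6 (and all 7 values in {4, 6, 7, 8, 9, 10, 11} must be used), so box 6 = 7.
Among the 6 still-open variables, 4 fits only box 5 (and all 6 values in {4, 6, 8, 9, 10, 11} must be used), so box 5 = 4.
Among the 5 still-open variables, 10 fits only box 4 (and all 5 values in {6, 8, 9, 10, 11} must be used), so box 4 = 10.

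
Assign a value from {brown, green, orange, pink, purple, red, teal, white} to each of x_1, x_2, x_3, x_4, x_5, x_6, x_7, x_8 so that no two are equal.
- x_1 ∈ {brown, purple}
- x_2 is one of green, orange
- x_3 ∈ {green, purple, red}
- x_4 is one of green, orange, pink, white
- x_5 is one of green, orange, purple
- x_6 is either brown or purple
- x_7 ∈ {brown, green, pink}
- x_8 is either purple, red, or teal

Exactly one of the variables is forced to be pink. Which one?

x_7

Among the 8 variables, teal fits only x_8 (and all 8 values in {brown, green, orange, pink, purple, red, teal, white} must be used), so x_8 = teal.
Among the 7 still-open variables, red fits only x_3 (and all 7 values in {brown, green, orange, pink, purple, red, white} must be used), so x_3 = red.
Among the 6 still-open variables, white fits only x_4 (and all 6 values in {brown, green, orange, pink, purple, white} must be used), so x_4 = white.
Among the 5 still-open variables, pink fits only x_7 (and all 5 values in {brown, green, orange, pink, purple} must be used), so x_7 = pink.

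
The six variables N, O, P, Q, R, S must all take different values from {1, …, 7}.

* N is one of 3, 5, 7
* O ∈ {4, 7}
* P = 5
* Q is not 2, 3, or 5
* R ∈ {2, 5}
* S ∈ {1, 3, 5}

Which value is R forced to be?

2

P has just one choice, so P = 5. Strike 5 from N, R, S.
So R = 2.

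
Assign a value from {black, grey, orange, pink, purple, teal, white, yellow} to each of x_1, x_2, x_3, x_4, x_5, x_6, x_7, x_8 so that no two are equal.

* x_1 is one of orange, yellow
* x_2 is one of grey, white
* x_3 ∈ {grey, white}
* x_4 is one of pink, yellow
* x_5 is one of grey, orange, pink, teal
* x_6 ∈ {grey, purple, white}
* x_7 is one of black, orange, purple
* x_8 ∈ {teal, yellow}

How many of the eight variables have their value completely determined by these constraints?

2

The 8 variables together cover exactly {black, grey, orange, pink, purple, teal, white, yellow} — 8 values for 8 variables — and black appears only in x_7's list, so x_7 = black.
The 7 still-open variables together cover exactly {grey, orange, pink, purple, teal, white, yellow} — 7 values for 7 variables — and purple appears only in x_6's list, so x_6 = purple.
x_2 and x_3 share exactly the 2 values {grey, white}; by pigeonhole those values go to them, so strike grey, white from x_5.
Determined: x_6=purple, x_7=black. The other variables each still have more than one consistent value. That makes 2.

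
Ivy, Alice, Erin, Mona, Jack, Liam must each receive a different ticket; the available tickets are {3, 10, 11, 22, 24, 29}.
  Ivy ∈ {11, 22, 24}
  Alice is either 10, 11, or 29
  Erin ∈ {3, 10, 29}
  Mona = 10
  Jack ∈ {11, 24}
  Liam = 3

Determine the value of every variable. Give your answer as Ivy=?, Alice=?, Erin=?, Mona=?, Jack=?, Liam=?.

Ivy=22, Alice=11, Erin=29, Mona=10, Jack=24, Liam=3

Mona has just one choice, so Mona = 10. Remove 10 from Alice, Erin.
Liam must be 3 (only option left). Eliminate 3 elsewhere: Erin.
Erin has just one choice, so Erin = 29. Strike 29 from Alice.
Alice's domain is down to {11}, so Alice = 11. Strike 11 from Ivy, Jack.
Jack's domain is down to {24}, so Jack = 24. Strike 24 from Ivy.
Ivy has just one choice, so Ivy = 22.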